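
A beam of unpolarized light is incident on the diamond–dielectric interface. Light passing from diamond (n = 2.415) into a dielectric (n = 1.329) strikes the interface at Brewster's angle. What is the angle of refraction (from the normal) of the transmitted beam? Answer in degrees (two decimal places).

tan θ_B = n₂/n₁ = 1.329/2.415 = 0.5503, so θ_B = 28.82°.
Since θ_B + θ_t = 90° at Brewster incidence, θ_t = 90° − 28.82° = 61.18°.

θ_t ≈ 61.18°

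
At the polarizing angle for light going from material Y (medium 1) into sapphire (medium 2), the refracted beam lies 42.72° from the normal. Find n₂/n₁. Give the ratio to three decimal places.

At Brewster incidence θ_B = 90° − θ_t = 90° − 42.72° = 47.28°.
tan θ_B = n₂/n₁, so n₂/n₁ = tan 47.28° = 1.083.

n₂/n₁ ≈ 1.083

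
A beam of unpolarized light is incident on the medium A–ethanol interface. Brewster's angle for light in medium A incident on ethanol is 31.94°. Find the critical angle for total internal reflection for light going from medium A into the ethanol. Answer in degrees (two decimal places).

n₂/n₁ = tan 31.94° = 0.6234; the critical angle satisfies sin θ_c = n₂/n₁.
θ_c = arcsin(0.6234) = 38.57°.

θ_c ≈ 38.57°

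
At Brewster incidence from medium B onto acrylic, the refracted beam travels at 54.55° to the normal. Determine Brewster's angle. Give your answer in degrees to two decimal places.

Brewster's condition makes the reflected and refracted beams perpendicular: θ_B + θ_t = 90°.
So θ_B = 90° − θ_t = 90° − 54.55° = 35.45°.

θ_B ≈ 35.45°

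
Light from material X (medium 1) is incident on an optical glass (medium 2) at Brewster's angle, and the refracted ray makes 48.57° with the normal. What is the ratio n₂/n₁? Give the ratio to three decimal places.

At Brewster incidence θ_B = 90° − θ_t = 90° − 48.57° = 41.43°.
tan θ_B = n₂/n₁, so n₂/n₁ = tan 41.43° = 0.883.

n₂/n₁ ≈ 0.883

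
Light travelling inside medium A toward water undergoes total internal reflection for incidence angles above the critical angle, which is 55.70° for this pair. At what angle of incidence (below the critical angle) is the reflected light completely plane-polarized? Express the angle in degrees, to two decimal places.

n₂/n₁ = sin θ_c = sin 55.70° = 0.8261.
tan θ_B equals the same ratio, so θ_B = arctan(0.8261) = 39.56°.

θ_B ≈ 39.56°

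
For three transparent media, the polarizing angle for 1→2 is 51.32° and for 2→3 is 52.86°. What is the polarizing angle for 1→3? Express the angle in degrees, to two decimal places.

n₂/n₁ = tan 51.32° = 1.2491 and n₃/n₂ = tan 52.86° = 1.3203.
Multiplying, n₃/n₁ = 1.2491 × 1.3203 = 1.6492, and θ_B(1→3) = arctan 1.6492 = 58.77°.

θ_B ≈ 58.77°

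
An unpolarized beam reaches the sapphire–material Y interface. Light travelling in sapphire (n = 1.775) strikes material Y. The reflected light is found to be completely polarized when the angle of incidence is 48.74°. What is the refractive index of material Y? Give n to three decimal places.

n ≈ 2.023

At Brewster's angle, tan θ_B = n₂/n₁ with n₁ on the incident side (sapphire) and n₂ on the transmitted side (material Y).
n₂ = n₁ tan θ_B = 1.775 × tan 48.74° = 2.023.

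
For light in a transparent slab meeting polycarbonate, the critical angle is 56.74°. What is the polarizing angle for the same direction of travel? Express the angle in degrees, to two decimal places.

θ_B ≈ 39.90°

At the critical angle sin θ_c = n₂/n₁, giving n₂/n₁ = sin 56.74° = 0.8362.
Then tan θ_B = n₂/n₁ = 0.8362, so θ_B = arctan 0.8362 = 39.90°.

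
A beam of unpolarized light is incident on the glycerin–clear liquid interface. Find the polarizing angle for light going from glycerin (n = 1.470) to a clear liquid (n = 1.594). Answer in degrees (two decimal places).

θ_B ≈ 47.32°

At Brewster's angle the reflected and refracted rays are perpendicular, which with Snell's law gives tan θ_B = n₂/n₁.
Brewster's condition: tan θ_B = n₂/n₁ = 1.594/1.470 = 1.0844.
θ_B = arctan(1.0844) = 47.32°.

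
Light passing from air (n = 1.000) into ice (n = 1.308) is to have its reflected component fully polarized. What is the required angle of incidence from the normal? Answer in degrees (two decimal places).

θ_B ≈ 52.60°

tan θ_B = n₂/n₁ = 1.308/1.000 = 1.3080.
θ_B = arctan(1.3080) = 52.60°.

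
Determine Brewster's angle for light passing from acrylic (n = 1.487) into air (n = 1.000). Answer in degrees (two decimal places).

Brewster's condition: tan θ_B = n₂/n₁ = 1.000/1.487 = 0.6725.
So θ_B = arctan 0.6725 = 33.92°.

θ_B ≈ 33.92°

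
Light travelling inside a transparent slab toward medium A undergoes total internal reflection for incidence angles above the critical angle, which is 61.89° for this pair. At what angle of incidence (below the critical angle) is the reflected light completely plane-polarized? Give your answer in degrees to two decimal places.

θ_B ≈ 41.41°

sin θ_c = n₂/n₁, so n₂/n₁ = sin 61.89° = 0.8820.
Brewster: tan θ_B = n₂/n₁ = 0.8820.
θ_B = arctan(0.8820) = 41.41°.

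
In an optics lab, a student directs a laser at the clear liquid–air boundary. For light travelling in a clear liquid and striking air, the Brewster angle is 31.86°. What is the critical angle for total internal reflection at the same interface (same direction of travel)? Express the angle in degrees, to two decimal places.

θ_c ≈ 38.42°

tan θ_B = n₂/n₁ = tan 31.86° = 0.6215.
Total internal reflection: sin θ_c = n₂/n₁ = 0.6215.
θ_c = arcsin(0.6215) = 38.42°.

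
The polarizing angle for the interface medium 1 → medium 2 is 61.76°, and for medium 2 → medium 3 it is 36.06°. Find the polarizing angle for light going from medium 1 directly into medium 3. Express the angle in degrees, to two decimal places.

tan θ_B(1→2) = n₂/n₁ = tan 61.76° = 1.8619.
tan θ_B(2→3) = n₃/n₂ = tan 36.06° = 0.7281.
n₃/n₁ = 1.3557. Then tan θ_B(1→3) = n₃/n₁, so θ_B(1→3) = arctan(1.3557) = 53.59°.

θ_B ≈ 53.59°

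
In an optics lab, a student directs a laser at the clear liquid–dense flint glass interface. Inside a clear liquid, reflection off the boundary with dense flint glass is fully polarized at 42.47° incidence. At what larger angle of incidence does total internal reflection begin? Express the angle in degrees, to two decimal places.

tan θ_B = n₂/n₁ = tan 42.47° = 0.9154.
Total internal reflection: sin θ_c = n₂/n₁ = 0.9154.
θ_c = arcsin(0.9154) = 66.26°.

θ_c ≈ 66.26°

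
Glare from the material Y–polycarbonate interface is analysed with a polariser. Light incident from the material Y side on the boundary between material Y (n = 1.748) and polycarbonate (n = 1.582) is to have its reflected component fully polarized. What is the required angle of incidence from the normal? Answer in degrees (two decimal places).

Brewster's condition: tan θ_B = n₂/n₁ = 1.582/1.748 = 0.9050.
θ_B = arctan(0.9050) = 42.15°.

θ_B ≈ 42.15°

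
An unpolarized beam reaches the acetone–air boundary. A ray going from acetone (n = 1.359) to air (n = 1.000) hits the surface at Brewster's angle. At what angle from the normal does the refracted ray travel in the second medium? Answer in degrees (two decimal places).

First find Brewster's angle: tan θ_B = 1.000/1.359 = 0.7358, giving θ_B = 36.35°.
Since θ_B + θ_t = 90° at Brewster incidence, θ_t = 90° − 36.35° = 53.65°.

θ_t ≈ 53.65°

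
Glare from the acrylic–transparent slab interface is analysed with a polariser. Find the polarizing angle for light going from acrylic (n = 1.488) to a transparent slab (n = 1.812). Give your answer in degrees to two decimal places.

Here n₂/n₁ = 1.812/1.488 = 1.2177, and Brewster's law gives tan θ_B = n₂/n₁. Taking the arctangent, θ_B = 50.61°.

θ_B ≈ 50.61°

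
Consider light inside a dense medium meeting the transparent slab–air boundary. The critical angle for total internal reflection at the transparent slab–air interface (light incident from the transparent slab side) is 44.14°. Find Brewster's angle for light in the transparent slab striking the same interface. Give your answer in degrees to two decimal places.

θ_B ≈ 34.85°

n₂/n₁ = sin θ_c = sin 44.14° = 0.6964.
tan θ_B equals the same ratio, so θ_B = arctan(0.6964) = 34.85°.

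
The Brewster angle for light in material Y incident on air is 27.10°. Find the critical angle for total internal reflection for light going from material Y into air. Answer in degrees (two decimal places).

θ_c ≈ 30.78°

tan θ_B = n₂/n₁ = tan 27.10° = 0.5117.
Total internal reflection: sin θ_c = n₂/n₁ = 0.5117.
θ_c = arcsin(0.5117) = 30.78°.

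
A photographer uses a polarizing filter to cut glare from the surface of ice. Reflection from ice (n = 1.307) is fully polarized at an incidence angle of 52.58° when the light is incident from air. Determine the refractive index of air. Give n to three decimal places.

n ≈ 1.000

At the polarizing angle, tan θ_B = n₂/n₁ with n₁ on the incident side (air) and n₂ on the transmitted side (ice).
n₁ = n₂ / tan θ_B = 1.307 / tan 52.58° = 1.000.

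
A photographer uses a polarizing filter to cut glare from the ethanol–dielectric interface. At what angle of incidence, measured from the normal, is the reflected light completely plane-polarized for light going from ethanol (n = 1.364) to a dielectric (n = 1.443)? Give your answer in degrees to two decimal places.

tan θ_B = n₂/n₁ = 1.443/1.364 = 1.0579.
So θ_B = arctan 1.0579 = 46.61°.

θ_B ≈ 46.61°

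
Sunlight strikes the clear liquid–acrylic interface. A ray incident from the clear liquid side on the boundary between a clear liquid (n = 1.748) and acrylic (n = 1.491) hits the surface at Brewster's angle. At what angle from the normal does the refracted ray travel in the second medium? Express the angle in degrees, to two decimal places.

θ_t ≈ 49.54°

tan θ_B = n₂/n₁ = 1.491/1.748 = 0.8530, so θ_B = 40.46°.
The refracted ray is perpendicular to the reflected ray, so θ_t = 90° − θ_B = 49.54°.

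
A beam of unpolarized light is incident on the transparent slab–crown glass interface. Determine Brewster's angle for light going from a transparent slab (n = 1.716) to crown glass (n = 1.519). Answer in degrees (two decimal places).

θ_B ≈ 41.52°

At Brewster's angle the reflected and refracted rays are perpendicular, which with Snell's law gives tan θ_B = n₂/n₁.
Brewster's condition: tan θ_B = n₂/n₁ = 1.519/1.716 = 0.8852.
So θ_B = arctan 0.8852 = 41.52°.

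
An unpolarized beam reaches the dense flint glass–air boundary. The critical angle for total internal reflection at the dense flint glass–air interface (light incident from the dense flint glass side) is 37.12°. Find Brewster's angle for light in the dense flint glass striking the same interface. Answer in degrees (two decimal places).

sin θ_c = n₂/n₁, so n₂/n₁ = sin 37.12° = 0.6035.
Brewster: tan θ_B = n₂/n₁ = 0.6035.
θ_B = arctan(0.6035) = 31.11°.

θ_B ≈ 31.11°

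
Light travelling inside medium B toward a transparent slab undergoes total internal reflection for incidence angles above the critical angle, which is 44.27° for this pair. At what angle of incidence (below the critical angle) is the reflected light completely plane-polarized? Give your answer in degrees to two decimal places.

θ_B ≈ 34.92°

At the critical angle sin θ_c = n₂/n₁, giving n₂/n₁ = sin 44.27° = 0.6980.
Then tan θ_B = n₂/n₁ = 0.6980, so θ_B = arctan 0.6980 = 34.92°.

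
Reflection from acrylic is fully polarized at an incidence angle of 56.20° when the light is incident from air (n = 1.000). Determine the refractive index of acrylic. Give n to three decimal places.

At the Brewster angle, tan θ_B = n₂/n₁ with n₁ on the incident side (air) and n₂ on the transmitted side (acrylic).
n₂ = n₁ tan θ_B = 1.000 × tan 56.20° = 1.494.

n ≈ 1.494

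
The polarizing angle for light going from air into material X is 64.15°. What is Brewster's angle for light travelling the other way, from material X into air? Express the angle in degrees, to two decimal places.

Reversing the direction swaps n₁ and n₂, so tan θ_B' = 1/tan θ_B and θ_B' = 90° − θ_B.
Hence θ_B' = 90° − 64.15° = 25.85°.

θ_B' ≈ 25.85°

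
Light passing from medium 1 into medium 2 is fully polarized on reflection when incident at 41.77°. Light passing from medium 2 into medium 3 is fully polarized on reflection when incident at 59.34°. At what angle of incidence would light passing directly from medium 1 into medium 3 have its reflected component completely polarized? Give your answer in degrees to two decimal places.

θ_B ≈ 56.43°

Each Brewster angle gives a ratio: n₂/n₁ = tan 41.77° = 0.8932, n₃/n₂ = tan 59.34° = 1.6869.
n₃/n₁ = 1.5067. Then tan θ_B(1→3) = n₃/n₁, so θ_B(1→3) = arctan(1.5067) = 56.43°.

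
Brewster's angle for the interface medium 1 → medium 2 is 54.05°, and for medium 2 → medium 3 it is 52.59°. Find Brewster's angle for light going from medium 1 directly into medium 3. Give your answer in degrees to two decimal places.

Each Brewster angle gives a ratio: n₂/n₁ = tan 54.05° = 1.3789, n₃/n₂ = tan 52.59° = 1.3075.
Multiplying, n₃/n₁ = 1.3789 × 1.3075 = 1.8029, and θ_B(1→3) = arctan 1.8029 = 60.98°.

θ_B ≈ 60.98°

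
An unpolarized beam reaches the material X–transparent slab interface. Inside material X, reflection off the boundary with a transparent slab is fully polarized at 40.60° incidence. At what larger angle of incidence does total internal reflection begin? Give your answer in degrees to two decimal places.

n₂/n₁ = tan 40.60° = 0.8571; the critical angle satisfies sin θ_c = n₂/n₁.
θ_c = arcsin(0.8571) = 58.99°.

θ_c ≈ 58.99°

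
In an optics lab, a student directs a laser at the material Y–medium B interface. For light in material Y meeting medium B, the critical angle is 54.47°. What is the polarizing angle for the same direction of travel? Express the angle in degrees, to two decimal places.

θ_B ≈ 39.14°

At the critical angle sin θ_c = n₂/n₁, giving n₂/n₁ = sin 54.47° = 0.8138.
Then tan θ_B = n₂/n₁ = 0.8138, so θ_B = arctan 0.8138 = 39.14°.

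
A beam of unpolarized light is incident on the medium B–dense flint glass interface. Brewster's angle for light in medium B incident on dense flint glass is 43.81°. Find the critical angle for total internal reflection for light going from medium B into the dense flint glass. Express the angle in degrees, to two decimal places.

n₂/n₁ = tan 43.81° = 0.9593; the critical angle satisfies sin θ_c = n₂/n₁.
θ_c = arcsin(0.9593) = 73.60°.

θ_c ≈ 73.60°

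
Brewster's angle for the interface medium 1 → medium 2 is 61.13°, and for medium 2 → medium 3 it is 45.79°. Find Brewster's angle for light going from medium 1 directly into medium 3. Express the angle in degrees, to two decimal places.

θ_B ≈ 61.79°

n₂/n₁ = tan 61.13° = 1.8137 and n₃/n₂ = tan 45.79° = 1.0280.
n₃/n₁ = 1.8645. Then tan θ_B(1→3) = n₃/n₁, so θ_B(1→3) = arctan(1.8645) = 61.79°.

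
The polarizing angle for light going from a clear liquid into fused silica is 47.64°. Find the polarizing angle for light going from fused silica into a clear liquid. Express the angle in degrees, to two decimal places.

θ_B' ≈ 42.36°

Reversing the direction swaps n₁ and n₂, so tan θ_B' = 1/tan θ_B and θ_B' = 90° − θ_B.
Hence θ_B' = 90° − 47.64° = 42.36°.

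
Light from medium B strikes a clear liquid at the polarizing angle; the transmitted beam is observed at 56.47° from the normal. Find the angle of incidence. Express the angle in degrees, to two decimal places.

Since the reflected and refracted rays are at right angles at the polarizing angle, θ_B + θ_t = 90°.
So θ_B = 90° − θ_t = 90° − 56.47° = 33.53°.

θ_B ≈ 33.53°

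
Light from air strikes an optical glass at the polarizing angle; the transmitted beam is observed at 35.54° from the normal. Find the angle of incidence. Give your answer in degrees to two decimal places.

Since the reflected and refracted rays are at right angles at the polarizing angle, θ_B + θ_t = 90°.
So θ_B = 90° − θ_t = 90° − 35.54° = 54.46°.

θ_B ≈ 54.46°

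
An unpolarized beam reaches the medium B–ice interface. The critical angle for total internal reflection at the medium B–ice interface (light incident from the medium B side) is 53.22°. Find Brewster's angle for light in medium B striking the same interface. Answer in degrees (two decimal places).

sin θ_c = n₂/n₁, so n₂/n₁ = sin 53.22° = 0.8009.
Brewster: tan θ_B = n₂/n₁ = 0.8009.
θ_B = arctan(0.8009) = 38.69°.

θ_B ≈ 38.69°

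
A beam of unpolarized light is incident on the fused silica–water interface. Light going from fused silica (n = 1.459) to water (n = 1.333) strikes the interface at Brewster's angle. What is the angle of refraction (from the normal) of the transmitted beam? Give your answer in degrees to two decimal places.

θ_B = arctan(n₂/n₁) = arctan(1.333/1.459) = 42.42°.
At Brewster's angle the reflected and refracted rays are perpendicular, so θ_t = 90° − θ_B = 90° − 42.42° = 47.58°.

θ_t ≈ 47.58°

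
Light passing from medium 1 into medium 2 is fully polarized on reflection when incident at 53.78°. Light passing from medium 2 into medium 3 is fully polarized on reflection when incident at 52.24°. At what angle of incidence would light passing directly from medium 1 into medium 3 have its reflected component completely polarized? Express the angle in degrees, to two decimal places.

θ_B ≈ 60.43°

n₂/n₁ = tan 53.78° = 1.3653 and n₃/n₂ = tan 52.24° = 1.2911.
So n₃/n₁ = (n₂/n₁)(n₃/n₂) = 1.3653 × 1.2911 = 1.7627.
θ_B(1→3) = arctan(1.7627) = 60.43°.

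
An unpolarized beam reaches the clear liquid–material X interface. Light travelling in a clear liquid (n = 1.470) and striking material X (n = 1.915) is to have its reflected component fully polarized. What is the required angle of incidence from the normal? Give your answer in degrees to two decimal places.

θ_B ≈ 52.49°

tan θ_B = n₂/n₁ = 1.915/1.470 = 1.3027. Taking the arctangent, θ_B = 52.49°.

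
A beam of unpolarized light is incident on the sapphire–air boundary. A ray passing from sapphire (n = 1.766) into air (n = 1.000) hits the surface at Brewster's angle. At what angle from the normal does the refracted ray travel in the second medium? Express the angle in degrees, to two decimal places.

First find Brewster's angle: tan θ_B = 1.000/1.766 = 0.5663, giving θ_B = 29.52°.
At Brewster's angle the reflected and refracted rays are perpendicular, so θ_t = 90° − θ_B = 90° − 29.52° = 60.48°.

θ_t ≈ 60.48°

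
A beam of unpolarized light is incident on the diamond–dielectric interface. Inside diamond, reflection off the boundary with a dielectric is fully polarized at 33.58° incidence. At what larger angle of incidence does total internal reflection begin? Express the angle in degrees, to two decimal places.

θ_c ≈ 41.60°

From Brewster, n₂/n₁ = tan θ_B = tan 33.58° = 0.6639.
Then sin θ_c = n₂/n₁ = 0.6639, so θ_c = arcsin 0.6639 = 41.60°.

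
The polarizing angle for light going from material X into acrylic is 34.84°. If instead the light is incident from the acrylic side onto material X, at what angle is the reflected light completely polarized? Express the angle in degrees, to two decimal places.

θ_B' ≈ 55.16°

tan θ_B' = n₁/n₂ = 1/tan θ_B, so θ_B' = 90° − θ_B.
θ_B' = 90° − 34.84° = 55.16°.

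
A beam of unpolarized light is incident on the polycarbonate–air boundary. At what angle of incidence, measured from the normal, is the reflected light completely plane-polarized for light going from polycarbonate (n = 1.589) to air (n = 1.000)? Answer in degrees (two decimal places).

At Brewster's angle the reflected and refracted rays are perpendicular, which with Snell's law gives tan θ_B = n₂/n₁.
Here n₂/n₁ = 1.000/1.589 = 0.6293, and Brewster's law gives tan θ_B = n₂/n₁.
θ_B = arctan(0.6293) = 32.18°.

θ_B ≈ 32.18°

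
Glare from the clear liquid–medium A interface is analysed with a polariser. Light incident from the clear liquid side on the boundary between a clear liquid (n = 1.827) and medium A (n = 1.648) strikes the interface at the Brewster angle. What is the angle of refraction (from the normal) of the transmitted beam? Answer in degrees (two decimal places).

First find Brewster's angle: tan θ_B = 1.648/1.827 = 0.9020, giving θ_B = 42.05°.
The refracted ray is perpendicular to the reflected ray, so θ_t = 90° − θ_B = 47.95°.

θ_t ≈ 47.95°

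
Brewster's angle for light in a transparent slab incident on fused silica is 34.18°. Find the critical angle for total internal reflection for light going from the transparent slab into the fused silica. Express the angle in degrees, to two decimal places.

n₂/n₁ = tan 34.18° = 0.6791; the critical angle satisfies sin θ_c = n₂/n₁.
θ_c = arcsin(0.6791) = 42.77°.

θ_c ≈ 42.77°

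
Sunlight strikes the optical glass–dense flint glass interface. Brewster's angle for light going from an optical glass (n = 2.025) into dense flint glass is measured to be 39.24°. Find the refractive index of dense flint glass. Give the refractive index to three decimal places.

n ≈ 1.654

Full polarization of the reflected beam means tan θ_B = n₂/n₁, where n₁ is the incident medium (an optical glass).
n₂ = n₁ tan θ_B = 2.025 × tan 39.24° = 1.654.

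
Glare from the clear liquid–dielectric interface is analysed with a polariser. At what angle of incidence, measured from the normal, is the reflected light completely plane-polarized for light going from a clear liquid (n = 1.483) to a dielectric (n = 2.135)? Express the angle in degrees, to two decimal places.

θ_B ≈ 55.22°

tan θ_B = n₂/n₁ = 2.135/1.483 = 1.4396.
θ_B = arctan(1.4396) = 55.22°.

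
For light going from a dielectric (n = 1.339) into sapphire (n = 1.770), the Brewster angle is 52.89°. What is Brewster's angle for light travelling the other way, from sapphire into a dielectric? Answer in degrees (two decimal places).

Reversing the direction swaps n₁ and n₂, so tan θ_B' = 1/tan θ_B and θ_B' = 90° − θ_B.
Hence θ_B' = 90° − 52.89° = 37.11°.

θ_B' ≈ 37.11°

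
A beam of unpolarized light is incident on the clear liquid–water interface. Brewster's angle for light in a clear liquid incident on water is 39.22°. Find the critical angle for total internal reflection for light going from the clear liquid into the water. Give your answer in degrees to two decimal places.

n₂/n₁ = tan 39.22° = 0.8162; the critical angle satisfies sin θ_c = n₂/n₁.
θ_c = arcsin(0.8162) = 54.70°.

θ_c ≈ 54.70°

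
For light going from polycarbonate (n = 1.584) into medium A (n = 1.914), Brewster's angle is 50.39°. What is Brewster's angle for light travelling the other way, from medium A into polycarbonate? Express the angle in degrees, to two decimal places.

θ_B' ≈ 39.61°

tan θ_B' = n₁/n₂ = 1/tan θ_B, so θ_B' = 90° − θ_B.
θ_B' = 90° − 50.39° = 39.61°.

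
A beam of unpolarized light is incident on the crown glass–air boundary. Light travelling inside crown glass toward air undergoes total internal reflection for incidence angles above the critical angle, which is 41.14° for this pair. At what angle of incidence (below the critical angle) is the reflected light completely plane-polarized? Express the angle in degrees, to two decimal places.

sin θ_c = n₂/n₁, so n₂/n₁ = sin 41.14° = 0.6579.
Brewster: tan θ_B = n₂/n₁ = 0.6579.
θ_B = arctan(0.6579) = 33.34°.

θ_B ≈ 33.34°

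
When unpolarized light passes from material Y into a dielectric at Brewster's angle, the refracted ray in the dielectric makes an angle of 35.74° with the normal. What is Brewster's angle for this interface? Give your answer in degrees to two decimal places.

θ_B ≈ 54.26°

Brewster's condition makes the reflected and refracted beams perpendicular: θ_B + θ_t = 90°.
So θ_B = 90° − θ_t = 90° − 35.74° = 54.26°.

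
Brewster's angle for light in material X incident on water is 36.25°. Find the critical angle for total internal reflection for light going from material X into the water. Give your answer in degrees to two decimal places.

From Brewster, n₂/n₁ = tan θ_B = tan 36.25° = 0.7332.
Then sin θ_c = n₂/n₁ = 0.7332, so θ_c = arcsin 0.7332 = 47.16°.

θ_c ≈ 47.16°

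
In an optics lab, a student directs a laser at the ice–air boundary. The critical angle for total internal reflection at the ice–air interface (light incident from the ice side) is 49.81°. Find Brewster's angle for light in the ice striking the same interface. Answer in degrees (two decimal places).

sin θ_c = n₂/n₁, so n₂/n₁ = sin 49.81° = 0.7639.
Brewster: tan θ_B = n₂/n₁ = 0.7639.
θ_B = arctan(0.7639) = 37.38°.

θ_B ≈ 37.38°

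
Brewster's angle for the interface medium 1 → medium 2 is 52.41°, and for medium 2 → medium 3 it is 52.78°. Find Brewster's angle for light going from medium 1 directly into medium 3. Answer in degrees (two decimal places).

tan θ_B(1→2) = n₂/n₁ = tan 52.41° = 1.2990.
tan θ_B(2→3) = n₃/n₂ = tan 52.78° = 1.3165.
So n₃/n₁ = (n₂/n₁)(n₃/n₂) = 1.2990 × 1.3165 = 1.7101.
θ_B(1→3) = arctan(1.7101) = 59.68°.

θ_B ≈ 59.68°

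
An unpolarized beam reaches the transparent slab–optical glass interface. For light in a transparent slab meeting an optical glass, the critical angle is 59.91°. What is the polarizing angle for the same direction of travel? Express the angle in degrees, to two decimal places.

sin θ_c = n₂/n₁, so n₂/n₁ = sin 59.91° = 0.8652.
Brewster: tan θ_B = n₂/n₁ = 0.8652.
θ_B = arctan(0.8652) = 40.87°.

θ_B ≈ 40.87°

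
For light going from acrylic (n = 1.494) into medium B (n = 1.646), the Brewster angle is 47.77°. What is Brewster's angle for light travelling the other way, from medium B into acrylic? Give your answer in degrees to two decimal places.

θ_B' ≈ 42.23°

tan θ_B' = n₁/n₂ = 1/tan θ_B, so θ_B' = 90° − θ_B.
θ_B' = 90° − 47.77° = 42.23°.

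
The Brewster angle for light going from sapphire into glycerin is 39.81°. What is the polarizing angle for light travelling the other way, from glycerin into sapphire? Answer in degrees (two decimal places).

θ_B' ≈ 50.19°

The two Brewster angles are complementary: θ_B' = 90° − θ_B = 90° − 39.81° = 50.19°.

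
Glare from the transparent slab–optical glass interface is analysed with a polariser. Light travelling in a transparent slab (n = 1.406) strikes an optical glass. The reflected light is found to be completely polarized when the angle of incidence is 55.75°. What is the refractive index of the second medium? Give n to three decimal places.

n ≈ 2.065

Brewster's law: tan θ_B = n₂/n₁ (light incident in a transparent slab, refracted into an optical glass).
n₂ = n₁ tan θ_B = 1.406 × tan 55.75° = 2.065.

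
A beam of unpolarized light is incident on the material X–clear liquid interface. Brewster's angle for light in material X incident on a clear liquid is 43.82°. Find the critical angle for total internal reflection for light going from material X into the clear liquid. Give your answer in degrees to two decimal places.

θ_c ≈ 73.67°

n₂/n₁ = tan 43.82° = 0.9596; the critical angle satisfies sin θ_c = n₂/n₁.
θ_c = arcsin(0.9596) = 73.67°.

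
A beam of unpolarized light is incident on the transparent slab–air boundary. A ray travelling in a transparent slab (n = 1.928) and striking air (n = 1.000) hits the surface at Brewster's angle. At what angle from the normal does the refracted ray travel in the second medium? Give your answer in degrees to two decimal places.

θ_t ≈ 62.59°

θ_B = arctan(n₂/n₁) = arctan(1.000/1.928) = 27.41°.
Since θ_B + θ_t = 90° at Brewster incidence, θ_t = 90° − 27.41° = 62.59°.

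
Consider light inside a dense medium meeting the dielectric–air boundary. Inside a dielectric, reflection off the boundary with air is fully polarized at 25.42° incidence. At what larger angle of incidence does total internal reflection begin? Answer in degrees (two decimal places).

θ_c ≈ 28.38°

n₂/n₁ = tan 25.42° = 0.4753; the critical angle satisfies sin θ_c = n₂/n₁.
θ_c = arcsin(0.4753) = 28.38°.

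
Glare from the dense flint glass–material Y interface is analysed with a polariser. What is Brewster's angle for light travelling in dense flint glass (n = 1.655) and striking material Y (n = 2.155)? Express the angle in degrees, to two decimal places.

θ_B ≈ 52.48°

At Brewster's angle the reflected and refracted rays are perpendicular, which with Snell's law gives tan θ_B = n₂/n₁.
Here n₂/n₁ = 2.155/1.655 = 1.3021, and Brewster's law gives tan θ_B = n₂/n₁.
θ_B = arctan(1.3021) = 52.48°.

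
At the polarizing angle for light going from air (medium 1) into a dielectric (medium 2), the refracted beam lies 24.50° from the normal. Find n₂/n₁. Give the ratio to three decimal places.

n₂/n₁ ≈ 2.194

θ_B + θ_t = 90°, so θ_B = 90° − 24.50° = 65.50°.
Then n₂/n₁ = tan θ_B = tan 65.50° = 2.194.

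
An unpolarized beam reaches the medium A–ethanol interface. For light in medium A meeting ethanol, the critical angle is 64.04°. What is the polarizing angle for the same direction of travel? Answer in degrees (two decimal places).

At the critical angle sin θ_c = n₂/n₁, giving n₂/n₁ = sin 64.04° = 0.8991.
Then tan θ_B = n₂/n₁ = 0.8991, so θ_B = arctan 0.8991 = 41.96°.

θ_B ≈ 41.96°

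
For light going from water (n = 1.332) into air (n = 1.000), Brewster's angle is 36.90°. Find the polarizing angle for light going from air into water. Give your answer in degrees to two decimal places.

Reversing the direction swaps n₁ and n₂, so tan θ_B' = 1/tan θ_B and θ_B' = 90° − θ_B.
Hence θ_B' = 90° − 36.90° = 53.10°.

θ_B' ≈ 53.10°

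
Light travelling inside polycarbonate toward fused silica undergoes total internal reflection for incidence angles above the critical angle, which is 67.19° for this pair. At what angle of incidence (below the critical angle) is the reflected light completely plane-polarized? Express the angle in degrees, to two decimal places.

θ_B ≈ 42.67°

At the critical angle sin θ_c = n₂/n₁, giving n₂/n₁ = sin 67.19° = 0.9218.
Then tan θ_B = n₂/n₁ = 0.9218, so θ_B = arctan 0.9218 = 42.67°.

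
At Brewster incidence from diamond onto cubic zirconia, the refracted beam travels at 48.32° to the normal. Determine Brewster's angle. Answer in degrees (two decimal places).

At Brewster's angle the reflected and refracted rays are perpendicular, so θ_B + θ_t = 90°.
So θ_B = 90° − θ_t = 90° − 48.32° = 41.68°.

θ_B ≈ 41.68°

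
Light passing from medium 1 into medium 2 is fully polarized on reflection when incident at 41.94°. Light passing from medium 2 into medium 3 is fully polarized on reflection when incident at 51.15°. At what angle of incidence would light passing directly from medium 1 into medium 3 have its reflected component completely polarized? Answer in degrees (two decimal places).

Each Brewster angle gives a ratio: n₂/n₁ = tan 41.94° = 0.8985, n₃/n₂ = tan 51.15° = 1.2415.
So n₃/n₁ = (n₂/n₁)(n₃/n₂) = 0.8985 × 1.2415 = 1.1155.
θ_B(1→3) = arctan(1.1155) = 48.13°.

θ_B ≈ 48.13°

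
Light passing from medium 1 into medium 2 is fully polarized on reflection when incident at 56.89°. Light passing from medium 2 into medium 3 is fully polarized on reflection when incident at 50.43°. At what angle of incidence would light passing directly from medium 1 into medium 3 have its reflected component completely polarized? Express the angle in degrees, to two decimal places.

θ_B ≈ 61.68°

tan θ_B(1→2) = n₂/n₁ = tan 56.89° = 1.5334.
tan θ_B(2→3) = n₃/n₂ = tan 50.43° = 1.2101.
So n₃/n₁ = (n₂/n₁)(n₃/n₂) = 1.5334 × 1.2101 = 1.8556.
θ_B(1→3) = arctan(1.8556) = 61.68°.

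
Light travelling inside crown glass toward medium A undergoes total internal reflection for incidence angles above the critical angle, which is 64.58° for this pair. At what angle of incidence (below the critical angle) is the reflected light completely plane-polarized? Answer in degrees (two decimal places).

n₂/n₁ = sin θ_c = sin 64.58° = 0.9032.
tan θ_B equals the same ratio, so θ_B = arctan(0.9032) = 42.09°.

θ_B ≈ 42.09°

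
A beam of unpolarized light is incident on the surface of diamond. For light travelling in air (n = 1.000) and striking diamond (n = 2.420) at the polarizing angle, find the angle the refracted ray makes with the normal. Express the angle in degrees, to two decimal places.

θ_t ≈ 22.45°

tan θ_B = n₂/n₁ = 2.420/1.000 = 2.4200, so θ_B = 67.55°.
At Brewster's angle the reflected and refracted rays are perpendicular, so θ_t = 90° − θ_B = 90° − 67.55° = 22.45°.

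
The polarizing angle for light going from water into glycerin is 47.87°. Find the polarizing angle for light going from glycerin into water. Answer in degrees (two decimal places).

θ_B' ≈ 42.13°

tan θ_B' = n₁/n₂ = 1/tan θ_B, so θ_B' = 90° − θ_B.
θ_B' = 90° − 47.87° = 42.13°.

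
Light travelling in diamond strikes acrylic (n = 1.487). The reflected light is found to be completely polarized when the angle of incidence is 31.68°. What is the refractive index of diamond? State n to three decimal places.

n ≈ 2.410

Brewster's law: tan θ_B = n₂/n₁ (light incident in diamond, refracted into acrylic).
n₁ = n₂ / tan θ_B = 1.487 / tan 31.68° = 2.410.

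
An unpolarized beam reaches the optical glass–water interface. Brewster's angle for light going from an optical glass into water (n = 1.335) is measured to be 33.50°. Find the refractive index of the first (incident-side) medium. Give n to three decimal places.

n ≈ 2.017

Full polarization of the reflected beam means tan θ_B = n₂/n₁, where n₁ is the incident medium (an optical glass).
n₁ = n₂ / tan θ_B = 1.335 / tan 33.50° = 2.017.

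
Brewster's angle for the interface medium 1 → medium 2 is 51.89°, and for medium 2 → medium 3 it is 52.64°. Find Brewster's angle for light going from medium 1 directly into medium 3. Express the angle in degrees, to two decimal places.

n₂/n₁ = tan 51.89° = 1.2749 and n₃/n₂ = tan 52.64° = 1.3098.
Multiplying, n₃/n₁ = 1.2749 × 1.3098 = 1.6699, and θ_B(1→3) = arctan 1.6699 = 59.09°.

θ_B ≈ 59.09°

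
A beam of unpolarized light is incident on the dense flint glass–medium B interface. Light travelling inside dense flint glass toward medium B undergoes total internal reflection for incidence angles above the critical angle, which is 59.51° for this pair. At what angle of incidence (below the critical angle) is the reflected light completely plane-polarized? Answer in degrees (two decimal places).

θ_B ≈ 40.75°

sin θ_c = n₂/n₁, so n₂/n₁ = sin 59.51° = 0.8617.
Brewster: tan θ_B = n₂/n₁ = 0.8617.
θ_B = arctan(0.8617) = 40.75°.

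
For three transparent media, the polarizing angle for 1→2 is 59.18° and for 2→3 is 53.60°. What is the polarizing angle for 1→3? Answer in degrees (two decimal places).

θ_B ≈ 66.26°

n₂/n₁ = tan 59.18° = 1.6762 and n₃/n₂ = tan 53.60° = 1.3564.
Multiplying, n₃/n₁ = 1.6762 × 1.3564 = 2.2735, and θ_B(1→3) = arctan 2.2735 = 66.26°.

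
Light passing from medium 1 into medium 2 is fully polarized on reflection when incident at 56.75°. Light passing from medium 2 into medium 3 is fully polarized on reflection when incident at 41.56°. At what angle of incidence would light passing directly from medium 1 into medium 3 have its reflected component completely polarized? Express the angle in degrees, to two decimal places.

Each Brewster angle gives a ratio: n₂/n₁ = tan 56.75° = 1.5253, n₃/n₂ = tan 41.56° = 0.8866.
n₃/n₁ = 1.3523. Then tan θ_B(1→3) = n₃/n₁, so θ_B(1→3) = arctan(1.3523) = 53.52°.

θ_B ≈ 53.52°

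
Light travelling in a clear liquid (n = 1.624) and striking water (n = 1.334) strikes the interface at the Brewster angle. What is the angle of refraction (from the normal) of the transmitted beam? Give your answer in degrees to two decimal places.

θ_t ≈ 50.60°

θ_B = arctan(n₂/n₁) = arctan(1.334/1.624) = 39.40°.
Since θ_B + θ_t = 90° at Brewster incidence, θ_t = 90° − 39.40° = 50.60°.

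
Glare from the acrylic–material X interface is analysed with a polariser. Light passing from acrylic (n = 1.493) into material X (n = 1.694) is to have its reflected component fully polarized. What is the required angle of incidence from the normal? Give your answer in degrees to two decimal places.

θ_B ≈ 48.61°

Here n₂/n₁ = 1.694/1.493 = 1.1346, and Brewster's law gives tan θ_B = n₂/n₁.
θ_B = arctan(1.1346) = 48.61°.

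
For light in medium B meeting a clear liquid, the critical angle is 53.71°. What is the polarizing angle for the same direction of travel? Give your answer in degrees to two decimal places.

θ_B ≈ 38.87°

n₂/n₁ = sin θ_c = sin 53.71° = 0.8060.
tan θ_B equals the same ratio, so θ_B = arctan(0.8060) = 38.87°.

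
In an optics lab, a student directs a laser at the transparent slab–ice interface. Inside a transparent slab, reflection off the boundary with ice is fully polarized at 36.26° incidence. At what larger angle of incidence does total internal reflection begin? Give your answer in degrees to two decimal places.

θ_c ≈ 47.18°

tan θ_B = n₂/n₁ = tan 36.26° = 0.7335.
Total internal reflection: sin θ_c = n₂/n₁ = 0.7335.
θ_c = arcsin(0.7335) = 47.18°.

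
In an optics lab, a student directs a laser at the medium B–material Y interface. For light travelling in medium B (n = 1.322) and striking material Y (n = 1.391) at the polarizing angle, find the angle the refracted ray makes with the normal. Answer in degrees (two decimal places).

θ_t ≈ 43.54°

θ_B = arctan(n₂/n₁) = arctan(1.391/1.322) = 46.46°.
The refracted ray is perpendicular to the reflected ray, so θ_t = 90° − θ_B = 43.54°.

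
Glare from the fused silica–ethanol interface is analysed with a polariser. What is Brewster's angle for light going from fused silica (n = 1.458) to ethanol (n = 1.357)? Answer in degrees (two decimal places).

θ_B ≈ 42.95°

Here n₂/n₁ = 1.357/1.458 = 0.9307, and Brewster's law gives tan θ_B = n₂/n₁. Taking the arctangent, θ_B = 42.95°.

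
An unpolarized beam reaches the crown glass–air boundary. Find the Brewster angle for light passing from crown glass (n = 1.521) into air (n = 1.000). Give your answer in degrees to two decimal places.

tan θ_B = n₂/n₁ = 1.000/1.521 = 0.6575. Taking the arctangent, θ_B = 33.32°.

θ_B ≈ 33.32°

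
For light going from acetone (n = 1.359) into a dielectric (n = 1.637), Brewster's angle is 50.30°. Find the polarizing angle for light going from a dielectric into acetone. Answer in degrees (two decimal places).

The two Brewster angles are complementary: θ_B' = 90° − θ_B = 90° − 50.30° = 39.70°.

θ_B' ≈ 39.70°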